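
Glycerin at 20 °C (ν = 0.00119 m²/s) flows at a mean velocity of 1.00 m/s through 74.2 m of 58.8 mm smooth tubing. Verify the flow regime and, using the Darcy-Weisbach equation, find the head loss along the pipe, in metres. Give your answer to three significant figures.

h_f ≈ 83.3 m

Re = VD/ν = 1.00·0.05880/0.00119 = 49.4 → laminar (Re < 2300)
f = 64/Re = 1.295
h_f = f(L/D)V²/(2g) = 1.295·(74.2/0.05880)·1.00²/(2·9.81) = 83.31 m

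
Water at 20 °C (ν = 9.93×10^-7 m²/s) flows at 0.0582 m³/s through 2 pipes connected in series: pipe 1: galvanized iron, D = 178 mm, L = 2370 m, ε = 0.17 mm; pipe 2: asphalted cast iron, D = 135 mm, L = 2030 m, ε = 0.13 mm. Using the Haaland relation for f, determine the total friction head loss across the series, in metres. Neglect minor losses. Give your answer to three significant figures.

Pipe 1: V = 2.339 m/s, Re = 4.19×10^5, ε/D = 9.55×10^-4, f = 0.02009, h_1 = f(L/D)V²/2g = 74.59 m
Pipe 2: V = 4.066 m/s, Re = 5.53×10^5, ε/D = 9.63×10^-4, f = 0.01998, h_2 = f(L/D)V²/2g = 253.2 m
Series → Q common, losses add: H = Σh = 327.8 m

H ≈ 328 m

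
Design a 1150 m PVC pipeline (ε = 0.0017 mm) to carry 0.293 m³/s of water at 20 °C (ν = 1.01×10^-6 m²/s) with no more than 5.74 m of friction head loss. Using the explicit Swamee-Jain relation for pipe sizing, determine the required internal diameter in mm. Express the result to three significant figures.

D ≈ 449 mm

Swamee-Jain (Type III): D = 0.66·[ε^1.25·(LQ²/(gh_f))^4.75 + ν·Q^9.4·(L/(gh_f))^5.2]^0.04
LQ²/(gh_f) = 1.753; L/(gh_f) = 20.42
Term 1 = ε^1.25·(…)^4.75 = 8.84×10^-7; Term 2 = ν·Q^9.4·(…)^5.2 = 6.39×10^-5
D = 0.66·(8.84×10^-7 + 6.39×10^-5)^0.04 = 0.4487 m = 449 mm
Check: V = 1.85 m/s, Re = 8.23×10^5, f = 0.01208, h_f = 5.42 m ≈ 5.74 m ✓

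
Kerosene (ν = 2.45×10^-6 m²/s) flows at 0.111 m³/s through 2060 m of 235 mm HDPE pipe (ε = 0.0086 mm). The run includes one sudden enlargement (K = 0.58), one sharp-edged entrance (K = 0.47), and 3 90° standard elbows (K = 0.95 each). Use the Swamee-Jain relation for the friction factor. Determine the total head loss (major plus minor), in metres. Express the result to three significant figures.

H_L ≈ 46.1 m

V = 4Q/(πD²) = 2.559 m/s; V²/2g = 0.3338 m
Re = 2.45×10^5, ε/D = 3.66×10^-5 → f = 0.01530 (Swamee-Jain)
Major: h_f = f(L/D)·V²/2g = 0.01530·8766·0.3338 = 44.78 m
Minor: ΣK = 3.90; h_m = ΣK·V²/2g = 1.302 m
Total H_L = 44.78 + 1.302 = 46.08 m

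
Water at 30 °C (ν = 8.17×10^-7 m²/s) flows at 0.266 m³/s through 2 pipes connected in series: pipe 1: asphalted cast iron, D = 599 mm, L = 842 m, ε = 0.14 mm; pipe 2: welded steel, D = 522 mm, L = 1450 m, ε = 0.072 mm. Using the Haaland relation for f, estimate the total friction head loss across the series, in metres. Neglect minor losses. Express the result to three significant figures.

H ≈ 4.05 m

Pipe 1: V = 0.9439 m/s, Re = 6.92×10^5, ε/D = 2.34×10^-4, f = 0.01526, h_1 = f(L/D)V²/2g = 0.9739 m
Pipe 2: V = 1.243 m/s, Re = 7.94×10^5, ε/D = 1.38×10^-4, f = 0.01408, h_2 = f(L/D)V²/2g = 3.081 m
Series → Q common, losses add: H = Σh = 4.054 m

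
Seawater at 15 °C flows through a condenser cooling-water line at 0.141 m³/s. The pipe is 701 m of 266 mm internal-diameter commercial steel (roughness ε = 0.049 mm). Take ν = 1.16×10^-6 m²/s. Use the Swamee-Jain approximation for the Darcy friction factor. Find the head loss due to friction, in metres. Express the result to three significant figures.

V = 4Q/(πD²) = 4·0.141/(π·0.266²) = 2.537 m/s
Re = VD/ν = 2.537·0.266/1.16×10^-6 = 5.82×10^5 → turbulent
ε/D = 0.049/266 = 1.84×10^-4
Swamee-Jain: f = 0.01516
h_f = f(L/D)V²/(2g) = 0.01516·(701/0.266)·2.537²/(2·9.81) = 13.11 m

h_f ≈ 13.1 m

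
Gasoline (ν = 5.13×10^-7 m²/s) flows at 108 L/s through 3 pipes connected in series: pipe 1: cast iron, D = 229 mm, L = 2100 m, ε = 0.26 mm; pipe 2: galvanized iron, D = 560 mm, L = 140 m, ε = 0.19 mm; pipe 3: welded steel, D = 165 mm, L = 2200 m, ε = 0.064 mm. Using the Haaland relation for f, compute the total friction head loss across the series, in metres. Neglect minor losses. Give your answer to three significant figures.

H ≈ 346 m

Pipe 1: V = 2.622 m/s, Re = 1.17×10^6, ε/D = 0.00114, f = 0.02051, h_1 = f(L/D)V²/2g = 65.90 m
Pipe 2: V = 0.4385 m/s, Re = 4.79×10^5, ε/D = 3.39×10^-4, f = 0.01651, h_2 = f(L/D)V²/2g = 0.04044 m
Pipe 3: V = 5.051 m/s, Re = 1.62×10^6, ε/D = 3.88×10^-4, f = 0.01615, h_3 = f(L/D)V²/2g = 280.0 m
Series → Q common, losses add: H = Σh = 345.9 m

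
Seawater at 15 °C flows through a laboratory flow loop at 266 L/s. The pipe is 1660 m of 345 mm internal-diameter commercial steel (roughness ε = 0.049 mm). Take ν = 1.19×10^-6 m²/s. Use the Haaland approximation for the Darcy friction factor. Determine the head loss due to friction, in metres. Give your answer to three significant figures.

h_f ≈ 28.0 m

V = 4Q/(πD²) = 4·0.266/(π·0.345²) = 2.845 m/s
Re = VD/ν = 2.845·0.345/1.19×10^-6 = 8.25×10^5 → turbulent
ε/D = 0.049/345 = 1.42×10^-4
Haaland: f = 0.01409
h_f = f(L/D)V²/(2g) = 0.01409·(1660/0.345)·2.845²/(2·9.81) = 27.98 m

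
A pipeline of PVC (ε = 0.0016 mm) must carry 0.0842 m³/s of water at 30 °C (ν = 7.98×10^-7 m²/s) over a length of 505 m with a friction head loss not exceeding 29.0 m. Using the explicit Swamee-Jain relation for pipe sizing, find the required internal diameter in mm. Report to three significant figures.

Swamee-Jain (Type III): D = 0.66·[ε^1.25·(LQ²/(gh_f))^4.75 + ν·Q^9.4·(L/(gh_f))^5.2]^0.04
LQ²/(gh_f) = 0.01258; L/(gh_f) = 1.775
Term 1 = ε^1.25·(…)^4.75 = 5.36×10^-17; Term 2 = ν·Q^9.4·(…)^5.2 = 1.25×10^-15
D = 0.66·(5.36×10^-17 + 1.25×10^-15)^0.04 = 0.1675 m = 168 mm
Check: V = 3.82 m/s, Re = 8.02×10^5, f = 0.01226, h_f = 27.5 m ≈ 29.0 m ✓

D ≈ 168 mm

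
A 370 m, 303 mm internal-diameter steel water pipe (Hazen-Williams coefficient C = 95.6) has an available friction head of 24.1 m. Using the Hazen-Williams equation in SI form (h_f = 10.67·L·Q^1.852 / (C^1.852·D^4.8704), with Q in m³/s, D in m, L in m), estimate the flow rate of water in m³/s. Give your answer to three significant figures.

Q ≈ 0.264 m³/s

Rearranging: Q = [h_f·C^1.852·D^4.8704 / (10.67·L)]^(1/1.852)
Q = [24.1·95.6^1.852·0.303^4.8704 / (10.67·370)]^0.540 = 0.2637 m³/s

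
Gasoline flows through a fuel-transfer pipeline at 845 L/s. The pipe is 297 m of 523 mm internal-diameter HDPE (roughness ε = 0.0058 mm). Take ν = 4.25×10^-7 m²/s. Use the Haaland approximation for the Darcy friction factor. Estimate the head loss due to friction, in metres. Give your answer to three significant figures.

V = 4Q/(πD²) = 4·0.845/(π·0.523²) = 3.933 m/s
Re = VD/ν = 3.933·0.523/4.25×10^-7 = 4.84×10^6 → turbulent
ε/D = 0.0058/523 = 1.11×10^-5
Haaland: f = 0.009619
h_f = f(L/D)V²/(2g) = 0.009619·(297/0.523)·3.933²/(2·9.81) = 4.307 m

h_f ≈ 4.31 m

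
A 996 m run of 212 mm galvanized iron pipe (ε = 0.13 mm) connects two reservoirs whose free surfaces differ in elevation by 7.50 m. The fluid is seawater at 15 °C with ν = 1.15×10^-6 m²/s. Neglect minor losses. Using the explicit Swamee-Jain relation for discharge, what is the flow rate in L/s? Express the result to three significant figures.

Q ≈ 45.2 L/s

Swamee-Jain (Type II): Q = -0.965·√(gD⁵h_f/L)·ln[ε/(3.7D) + √(3.17ν²L/(gD³h_f))]
√(gD⁵h_f/L) = √(9.81·0.212⁵·7.50/996) = 0.005624
ε/(3.7D) = 1.66×10^-4; √(3.17ν²L/(gD³h_f)) = 7.72×10^-5
Q = -0.965·0.005624·ln(2.429×10^-4) = 0.04517 m³/s
Check: V = 1.28 m/s, Re = 2.36×10^5, f = 0.01926, h_f = 7.55 m ≈ 7.50 m ✓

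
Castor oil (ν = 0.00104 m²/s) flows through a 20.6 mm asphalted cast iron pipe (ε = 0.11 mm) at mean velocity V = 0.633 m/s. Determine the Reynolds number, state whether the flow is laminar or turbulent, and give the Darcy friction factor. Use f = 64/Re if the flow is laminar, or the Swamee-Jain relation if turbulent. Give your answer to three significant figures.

Re ≈ 12.5; laminar; f = 64/Re ≈ 5.10

Re = VD/ν = 0.6330·0.0206/0.00104 = 12.5
Re < 2300 → laminar → f = 64/Re = 5.104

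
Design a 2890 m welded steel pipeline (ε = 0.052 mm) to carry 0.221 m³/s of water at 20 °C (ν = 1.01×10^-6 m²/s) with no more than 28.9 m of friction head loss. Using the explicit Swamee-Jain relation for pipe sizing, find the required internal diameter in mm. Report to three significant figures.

D ≈ 361 mm

Swamee-Jain (Type III): D = 0.66·[ε^1.25·(LQ²/(gh_f))^4.75 + ν·Q^9.4·(L/(gh_f))^5.2]^0.04
LQ²/(gh_f) = 0.4979; L/(gh_f) = 10.19
Term 1 = ε^1.25·(…)^4.75 = 1.61×10^-7; Term 2 = ν·Q^9.4·(…)^5.2 = 1.22×10^-7
D = 0.66·(1.61×10^-7 + 1.22×10^-7)^0.04 = 0.3611 m = 361 mm
Check: V = 2.16 m/s, Re = 7.72×10^5, f = 0.01438, h_f = 27.3 m ≈ 28.9 m ✓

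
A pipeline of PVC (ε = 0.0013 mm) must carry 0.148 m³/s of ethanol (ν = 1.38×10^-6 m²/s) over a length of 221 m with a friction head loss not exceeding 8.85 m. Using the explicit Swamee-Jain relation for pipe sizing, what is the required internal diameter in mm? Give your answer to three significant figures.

D ≈ 228 mm

Swamee-Jain (Type III): D = 0.66·[ε^1.25·(LQ²/(gh_f))^4.75 + ν·Q^9.4·(L/(gh_f))^5.2]^0.04
LQ²/(gh_f) = 0.05576; L/(gh_f) = 2.546
Term 1 = ε^1.25·(…)^4.75 = 4.87×10^-14; Term 2 = ν·Q^9.4·(…)^5.2 = 2.82×10^-12
D = 0.66·(4.87×10^-14 + 2.82×10^-12)^0.04 = 0.2280 m = 228 mm
Check: V = 3.63 m/s, Re = 5.99×10^5, f = 0.01278, h_f = 8.30 m ≈ 8.85 m ✓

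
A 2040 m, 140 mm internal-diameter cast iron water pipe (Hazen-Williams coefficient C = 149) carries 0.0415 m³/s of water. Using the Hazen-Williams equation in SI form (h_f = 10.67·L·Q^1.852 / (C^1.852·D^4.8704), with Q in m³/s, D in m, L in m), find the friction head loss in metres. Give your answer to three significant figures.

h_f ≈ 81.7 m

h_f = 10.67·2040·0.0415^1.852 / (149^1.852·0.140^4.8704) = 81.73 m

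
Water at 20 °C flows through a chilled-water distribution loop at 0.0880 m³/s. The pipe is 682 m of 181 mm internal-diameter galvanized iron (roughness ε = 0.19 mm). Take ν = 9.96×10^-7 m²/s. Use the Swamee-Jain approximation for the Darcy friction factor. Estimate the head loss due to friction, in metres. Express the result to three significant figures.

h_f ≈ 45.9 m

V = 4Q/(πD²) = 4·0.0880/(π·0.181²) = 3.420 m/s
Re = VD/ν = 3.420·0.181/9.96×10^-7 = 6.22×10^5 → turbulent
ε/D = 0.19/181 = 0.00105
Swamee-Jain: f = 0.02045
h_f = f(L/D)V²/(2g) = 0.02045·(682/0.181)·3.420²/(2·9.81) = 45.94 m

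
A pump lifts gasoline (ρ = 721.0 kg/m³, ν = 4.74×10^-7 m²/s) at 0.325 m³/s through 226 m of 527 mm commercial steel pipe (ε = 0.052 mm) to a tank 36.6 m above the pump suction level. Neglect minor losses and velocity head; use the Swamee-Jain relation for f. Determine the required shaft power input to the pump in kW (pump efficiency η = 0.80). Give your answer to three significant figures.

V = 4Q/(πD²) = 1.490 m/s; Re = 1.66×10^6; ε/D = 9.87×10^-5; f = 0.01300
h_f = f(L/D)V²/2g = 0.6308 m
Total head H = z + h_f = 36.6 + 0.6308 = 37.23 m
P_hyd = ρgQH = 721.0·9.81·0.325·37.23 = 85.58 kW
P_shaft = P_hyd/η = 85.58/0.80 = 107.0 kW

P_shaft ≈ 107 kW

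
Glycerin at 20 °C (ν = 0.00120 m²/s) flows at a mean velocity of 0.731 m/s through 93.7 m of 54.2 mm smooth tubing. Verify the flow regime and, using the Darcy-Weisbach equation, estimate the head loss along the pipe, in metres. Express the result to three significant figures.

Re = VD/ν = 0.731·0.05420/0.00120 = 33.0 → laminar (Re < 2300)
f = 64/Re = 1.938
h_f = f(L/D)V²/(2g) = 1.938·(93.7/0.05420)·0.731²/(2·9.81) = 91.27 m

h_f ≈ 91.3 m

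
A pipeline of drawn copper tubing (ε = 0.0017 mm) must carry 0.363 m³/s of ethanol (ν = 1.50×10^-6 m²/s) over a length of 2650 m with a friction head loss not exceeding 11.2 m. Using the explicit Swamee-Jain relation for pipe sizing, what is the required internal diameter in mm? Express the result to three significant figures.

D ≈ 511 mm

Swamee-Jain (Type III): D = 0.66·[ε^1.25·(LQ²/(gh_f))^4.75 + ν·Q^9.4·(L/(gh_f))^5.2]^0.04
LQ²/(gh_f) = 3.178; L/(gh_f) = 24.12
Term 1 = ε^1.25·(…)^4.75 = 1.49×10^-5; Term 2 = ν·Q^9.4·(…)^5.2 = 0.00169
D = 0.66·(1.49×10^-5 + 0.00169)^0.04 = 0.5114 m = 511 mm
Check: V = 1.77 m/s, Re = 6.02×10^5, f = 0.01273, h_f = 10.5 m ≈ 11.2 m ✓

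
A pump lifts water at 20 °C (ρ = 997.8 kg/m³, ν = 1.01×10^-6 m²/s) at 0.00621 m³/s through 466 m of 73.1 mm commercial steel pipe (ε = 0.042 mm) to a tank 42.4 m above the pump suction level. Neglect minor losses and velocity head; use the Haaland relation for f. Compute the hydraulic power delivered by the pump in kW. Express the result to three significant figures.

V = 4Q/(πD²) = 1.480 m/s; Re = 1.07×10^5; ε/D = 5.75×10^-4; f = 0.02021
h_f = f(L/D)V²/2g = 14.38 m
Total head H = z + h_f = 42.4 + 14.38 = 56.78 m
P_hyd = ρgQH = 997.8·9.81·0.00621·56.78 = 3.451 kW

P_hyd ≈ 3.45 kW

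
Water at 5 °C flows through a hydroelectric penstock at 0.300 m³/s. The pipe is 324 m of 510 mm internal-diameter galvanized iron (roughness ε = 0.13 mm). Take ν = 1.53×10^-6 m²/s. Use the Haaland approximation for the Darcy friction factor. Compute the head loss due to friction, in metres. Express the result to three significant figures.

h_f ≈ 1.10 m

V = 4Q/(πD²) = 4·0.300/(π·0.510²) = 1.469 m/s
Re = VD/ν = 1.469·0.510/1.53×10^-6 = 4.90×10^5 → turbulent
ε/D = 0.13/510 = 2.55×10^-4
Haaland: f = 0.01581
h_f = f(L/D)V²/(2g) = 0.01581·(324/0.510)·1.469²/(2·9.81) = 1.104 m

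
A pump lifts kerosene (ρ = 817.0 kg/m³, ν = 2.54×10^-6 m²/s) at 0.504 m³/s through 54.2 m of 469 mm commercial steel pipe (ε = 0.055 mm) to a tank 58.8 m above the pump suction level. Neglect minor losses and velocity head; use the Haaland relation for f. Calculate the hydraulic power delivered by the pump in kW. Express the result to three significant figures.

V = 4Q/(πD²) = 2.917 m/s; Re = 5.39×10^5; ε/D = 1.17×10^-4; f = 0.01434
h_f = f(L/D)V²/2g = 0.7189 m
Total head H = z + h_f = 58.8 + 0.7189 = 59.52 m
P_hyd = ρgQH = 817.0·9.81·0.504·59.52 = 240.4 kW

P_hyd ≈ 240 kW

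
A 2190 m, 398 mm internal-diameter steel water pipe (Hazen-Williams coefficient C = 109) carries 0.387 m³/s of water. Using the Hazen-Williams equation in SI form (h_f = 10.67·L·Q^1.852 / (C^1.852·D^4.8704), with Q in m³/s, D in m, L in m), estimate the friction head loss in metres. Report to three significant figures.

h_f ≈ 60.3 m

h_f = 10.67·2190·0.387^1.852 / (109^1.852·0.398^4.8704) = 60.32 m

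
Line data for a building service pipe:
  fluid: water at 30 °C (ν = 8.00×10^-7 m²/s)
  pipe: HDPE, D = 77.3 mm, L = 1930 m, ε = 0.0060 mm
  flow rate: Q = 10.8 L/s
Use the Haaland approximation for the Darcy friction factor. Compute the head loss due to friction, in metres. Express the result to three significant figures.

V = 4Q/(πD²) = 4·0.0108/(π·0.0773²) = 2.301 m/s
Re = VD/ν = 2.301·0.0773/8.00×10^-7 = 2.22×10^5 → turbulent
ε/D = 0.0060/77.3 = 7.76×10^-5
Haaland: f = 0.01575
h_f = f(L/D)V²/(2g) = 0.01575·(1930/0.0773)·2.301²/(2·9.81) = 106.2 m

h_f ≈ 106 m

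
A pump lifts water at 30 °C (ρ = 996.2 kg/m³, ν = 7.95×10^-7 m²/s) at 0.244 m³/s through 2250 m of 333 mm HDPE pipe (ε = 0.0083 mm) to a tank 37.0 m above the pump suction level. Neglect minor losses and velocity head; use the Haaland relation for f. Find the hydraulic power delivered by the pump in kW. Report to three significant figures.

V = 4Q/(πD²) = 2.802 m/s; Re = 1.17×10^6; ε/D = 2.49×10^-5; f = 0.01180
h_f = f(L/D)V²/2g = 31.90 m
Total head H = z + h_f = 37.0 + 31.90 = 68.90 m
P_hyd = ρgQH = 996.2·9.81·0.244·68.90 = 164.3 kW

P_hyd ≈ 164 kW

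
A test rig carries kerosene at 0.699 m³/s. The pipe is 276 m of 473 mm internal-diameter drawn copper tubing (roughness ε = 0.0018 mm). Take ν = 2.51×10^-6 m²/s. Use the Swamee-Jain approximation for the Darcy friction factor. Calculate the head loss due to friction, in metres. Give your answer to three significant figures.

h_f ≈ 5.78 m

V = 4Q/(πD²) = 4·0.699/(π·0.473²) = 3.978 m/s
Re = VD/ν = 3.978·0.473/2.51×10^-6 = 7.50×10^5 → turbulent
ε/D = 0.0018/473 = 3.81×10^-6
Swamee-Jain: f = 0.01227
h_f = f(L/D)V²/(2g) = 0.01227·(276/0.473)·3.978²/(2·9.81) = 5.775 m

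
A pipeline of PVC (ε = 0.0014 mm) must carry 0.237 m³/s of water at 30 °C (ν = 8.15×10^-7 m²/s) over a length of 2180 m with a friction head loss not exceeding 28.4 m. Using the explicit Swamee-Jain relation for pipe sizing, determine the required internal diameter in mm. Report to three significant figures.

D ≈ 337 mm

Swamee-Jain (Type III): D = 0.66·[ε^1.25·(LQ²/(gh_f))^4.75 + ν·Q^9.4·(L/(gh_f))^5.2]^0.04
LQ²/(gh_f) = 0.4395; L/(gh_f) = 7.825
Term 1 = ε^1.25·(…)^4.75 = 9.70×10^-10; Term 2 = ν·Q^9.4·(…)^5.2 = 4.78×10^-8
D = 0.66·(9.70×10^-10 + 4.78×10^-8)^0.04 = 0.3366 m = 337 mm
Check: V = 2.66 m/s, Re = 1.10×10^6, f = 0.01153, h_f = 27.0 m ≈ 28.4 m ✓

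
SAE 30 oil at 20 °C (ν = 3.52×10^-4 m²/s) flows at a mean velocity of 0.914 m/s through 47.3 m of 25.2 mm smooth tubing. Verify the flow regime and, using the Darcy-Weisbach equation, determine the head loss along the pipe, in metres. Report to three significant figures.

Re = VD/ν = 0.914·0.02520/3.52×10^-4 = 65.4 → laminar (Re < 2300)
f = 64/Re = 0.9781
h_f = f(L/D)V²/(2g) = 0.9781·(47.3/0.02520)·0.914²/(2·9.81) = 78.17 m

h_f ≈ 78.2 m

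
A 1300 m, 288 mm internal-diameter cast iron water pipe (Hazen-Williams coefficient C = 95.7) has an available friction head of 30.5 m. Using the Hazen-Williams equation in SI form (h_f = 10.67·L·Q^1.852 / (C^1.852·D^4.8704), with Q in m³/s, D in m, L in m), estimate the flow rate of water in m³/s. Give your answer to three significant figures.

Rearranging: Q = [h_f·C^1.852·D^4.8704 / (10.67·L)]^(1/1.852)
Q = [30.5·95.7^1.852·0.288^4.8704 / (10.67·1300)]^0.540 = 0.1331 m³/s

Q ≈ 0.133 m³/s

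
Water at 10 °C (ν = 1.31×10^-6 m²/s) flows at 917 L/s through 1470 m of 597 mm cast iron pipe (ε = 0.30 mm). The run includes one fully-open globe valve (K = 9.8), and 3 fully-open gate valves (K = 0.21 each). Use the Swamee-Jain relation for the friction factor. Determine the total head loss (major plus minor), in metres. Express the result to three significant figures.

H_L ≈ 28.8 m

V = 4Q/(πD²) = 3.276 m/s; V²/2g = 0.5470 m
Re = 1.49×10^6, ε/D = 5.03×10^-4 → f = 0.01714 (Swamee-Jain)
Major: h_f = f(L/D)·V²/2g = 0.01714·2462·0.5470 = 23.09 m
Minor: ΣK = 10.4; h_m = ΣK·V²/2g = 5.705 m
Total H_L = 23.09 + 5.705 = 28.79 m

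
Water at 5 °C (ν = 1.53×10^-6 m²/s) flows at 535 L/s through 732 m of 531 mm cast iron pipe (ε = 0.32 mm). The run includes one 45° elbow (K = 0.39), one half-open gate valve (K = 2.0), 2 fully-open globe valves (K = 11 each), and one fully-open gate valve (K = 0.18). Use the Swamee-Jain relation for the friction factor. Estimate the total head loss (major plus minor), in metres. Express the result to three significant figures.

V = 4Q/(πD²) = 2.416 m/s; V²/2g = 0.2975 m
Re = 8.38×10^5, ε/D = 6.03×10^-4 → f = 0.01805 (Swamee-Jain)
Major: h_f = f(L/D)·V²/2g = 0.01805·1379·0.2975 = 7.400 m
Minor: ΣK = 24.6; h_m = ΣK·V²/2g = 7.309 m
Total H_L = 7.400 + 7.309 = 14.71 m

H_L ≈ 14.7 m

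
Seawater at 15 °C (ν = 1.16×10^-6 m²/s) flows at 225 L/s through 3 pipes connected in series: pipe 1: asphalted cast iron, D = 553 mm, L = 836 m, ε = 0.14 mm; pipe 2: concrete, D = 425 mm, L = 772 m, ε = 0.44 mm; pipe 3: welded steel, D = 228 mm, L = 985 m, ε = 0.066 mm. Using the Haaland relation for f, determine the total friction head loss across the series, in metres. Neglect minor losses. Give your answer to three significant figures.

H ≈ 109 m

Pipe 1: V = 0.9368 m/s, Re = 4.47×10^5, ε/D = 2.53×10^-4, f = 0.01590, h_1 = f(L/D)V²/2g = 1.075 m
Pipe 2: V = 1.586 m/s, Re = 5.81×10^5, ε/D = 0.00104, f = 0.02028, h_2 = f(L/D)V²/2g = 4.724 m
Pipe 3: V = 5.511 m/s, Re = 1.08×10^6, ε/D = 2.89×10^-4, f = 0.01546, h_3 = f(L/D)V²/2g = 103.4 m
Series → Q common, losses add: H = Σh = 109.2 m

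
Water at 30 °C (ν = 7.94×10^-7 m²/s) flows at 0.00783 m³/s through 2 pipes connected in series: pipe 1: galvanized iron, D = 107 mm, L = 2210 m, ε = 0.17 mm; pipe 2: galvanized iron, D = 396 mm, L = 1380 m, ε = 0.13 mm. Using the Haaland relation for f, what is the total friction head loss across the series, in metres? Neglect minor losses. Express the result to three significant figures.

Pipe 1: V = 0.8708 m/s, Re = 1.17×10^5, ε/D = 0.00159, f = 0.02360, h_1 = f(L/D)V²/2g = 18.84 m
Pipe 2: V = 0.06357 m/s, Re = 3.17×10^4, ε/D = 3.28×10^-4, f = 0.02377, h_2 = f(L/D)V²/2g = 0.01707 m
Series → Q common, losses add: H = Σh = 18.85 m

H ≈ 18.9 m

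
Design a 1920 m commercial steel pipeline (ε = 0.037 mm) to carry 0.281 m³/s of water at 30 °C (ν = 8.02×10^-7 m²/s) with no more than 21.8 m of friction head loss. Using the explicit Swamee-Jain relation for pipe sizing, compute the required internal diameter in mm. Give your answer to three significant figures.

D ≈ 380 mm

Swamee-Jain (Type III): D = 0.66·[ε^1.25·(LQ²/(gh_f))^4.75 + ν·Q^9.4·(L/(gh_f))^5.2]^0.04
LQ²/(gh_f) = 0.7089; L/(gh_f) = 8.978
Term 1 = ε^1.25·(…)^4.75 = 5.63×10^-7; Term 2 = ν·Q^9.4·(…)^5.2 = 4.77×10^-7
D = 0.66·(5.63×10^-7 + 4.77×10^-7)^0.04 = 0.3804 m = 380 mm
Check: V = 2.47 m/s, Re = 1.17×10^6, f = 0.01329, h_f = 20.9 m ≈ 21.8 m ✓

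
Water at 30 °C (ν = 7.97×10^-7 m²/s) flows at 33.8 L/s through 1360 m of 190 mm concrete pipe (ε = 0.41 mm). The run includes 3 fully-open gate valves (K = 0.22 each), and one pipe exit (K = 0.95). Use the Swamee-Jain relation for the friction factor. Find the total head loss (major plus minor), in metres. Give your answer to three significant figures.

V = 4Q/(πD²) = 1.192 m/s; V²/2g = 0.07243 m
Re = 2.84×10^5, ε/D = 0.00216 → f = 0.02465 (Swamee-Jain)
Major: h_f = f(L/D)·V²/2g = 0.02465·7158·0.07243 = 12.78 m
Minor: ΣK = 1.61; h_m = ΣK·V²/2g = 0.1166 m
Total H_L = 12.78 + 0.1166 = 12.90 m

H_L ≈ 12.9 m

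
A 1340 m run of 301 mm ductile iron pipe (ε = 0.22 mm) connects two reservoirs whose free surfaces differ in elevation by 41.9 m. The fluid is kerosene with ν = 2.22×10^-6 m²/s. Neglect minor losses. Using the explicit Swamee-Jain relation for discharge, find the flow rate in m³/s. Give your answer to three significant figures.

Swamee-Jain (Type II): Q = -0.965·√(gD⁵h_f/L)·ln[ε/(3.7D) + √(3.17ν²L/(gD³h_f))]
√(gD⁵h_f/L) = √(9.81·0.301⁵·41.9/1340) = 0.02753
ε/(3.7D) = 1.98×10^-4; √(3.17ν²L/(gD³h_f)) = 4.32×10^-5
Q = -0.965·0.02753·ln(2.408×10^-4) = 0.2213 m³/s
Check: V = 3.11 m/s, Re = 4.22×10^5, f = 0.01922, h_f = 42.2 m ≈ 41.9 m ✓

Q ≈ 0.221 m³/s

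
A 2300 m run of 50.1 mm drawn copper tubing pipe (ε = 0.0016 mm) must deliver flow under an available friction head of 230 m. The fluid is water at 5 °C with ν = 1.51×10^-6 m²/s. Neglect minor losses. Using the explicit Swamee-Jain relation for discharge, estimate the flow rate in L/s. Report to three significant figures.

Q ≈ 4.45 L/s

Swamee-Jain (Type II): Q = -0.965·√(gD⁵h_f/L)·ln[ε/(3.7D) + √(3.17ν²L/(gD³h_f))]
√(gD⁵h_f/L) = √(9.81·0.0501⁵·230/2300) = 5.565×10^-4
ε/(3.7D) = 8.63×10^-6; √(3.17ν²L/(gD³h_f)) = 2.42×10^-4
Q = -0.965·5.565×10^-4·ln(2.507×10^-4) = 0.004452 m³/s
Check: V = 2.26 m/s, Re = 7.49×10^4, f = 0.01916, h_f = 229 m ≈ 230 m ✓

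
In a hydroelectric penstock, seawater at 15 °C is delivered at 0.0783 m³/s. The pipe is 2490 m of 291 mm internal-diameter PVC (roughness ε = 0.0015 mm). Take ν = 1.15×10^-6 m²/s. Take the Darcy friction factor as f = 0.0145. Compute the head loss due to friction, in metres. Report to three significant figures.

h_f ≈ 8.76 m

V = 4Q/(πD²) = 4·0.0783/(π·0.291²) = 1.177 m/s
h_f = f(L/D)V²/(2g) = 0.01450·(2490/0.291)·1.177²/(2·9.81) = 8.765 m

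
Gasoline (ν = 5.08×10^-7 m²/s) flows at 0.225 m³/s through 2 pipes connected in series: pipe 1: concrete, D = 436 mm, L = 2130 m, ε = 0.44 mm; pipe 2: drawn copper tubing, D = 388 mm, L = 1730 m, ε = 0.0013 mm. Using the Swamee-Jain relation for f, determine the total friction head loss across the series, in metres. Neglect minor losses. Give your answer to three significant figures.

Pipe 1: V = 1.507 m/s, Re = 1.29×10^6, ε/D = 0.00101, f = 0.01999, h_1 = f(L/D)V²/2g = 11.31 m
Pipe 2: V = 1.903 m/s, Re = 1.45×10^6, ε/D = 3.35×10^-6, f = 0.01102, h_2 = f(L/D)V²/2g = 9.066 m
Series → Q common, losses add: H = Σh = 20.37 m

H ≈ 20.4 m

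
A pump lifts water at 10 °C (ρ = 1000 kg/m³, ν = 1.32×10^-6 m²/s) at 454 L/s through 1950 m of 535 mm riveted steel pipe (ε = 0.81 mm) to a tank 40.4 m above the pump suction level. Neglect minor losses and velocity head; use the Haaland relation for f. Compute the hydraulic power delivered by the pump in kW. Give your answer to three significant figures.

V = 4Q/(πD²) = 2.020 m/s; Re = 8.19×10^5; ε/D = 0.00151; f = 0.02206
h_f = f(L/D)V²/2g = 16.72 m
Total head H = z + h_f = 40.4 + 16.72 = 57.12 m
P_hyd = ρgQH = 1000·9.81·0.454·57.12 = 254.4 kW

P_hyd ≈ 254 kW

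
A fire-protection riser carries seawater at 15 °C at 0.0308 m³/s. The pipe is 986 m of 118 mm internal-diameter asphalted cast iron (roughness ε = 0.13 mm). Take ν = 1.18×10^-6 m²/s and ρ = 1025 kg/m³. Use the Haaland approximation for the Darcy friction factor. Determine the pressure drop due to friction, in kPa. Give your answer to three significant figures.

Δp ≈ 713 kPa

V = 4Q/(πD²) = 4·0.0308/(π·0.118²) = 2.816 m/s
Re = VD/ν = 2.816·0.118/1.18×10^-6 = 2.82×10^5 → turbulent
ε/D = 0.13/118 = 0.00110
Haaland: f = 0.02099
h_f = f(L/D)V²/(2g) = 0.02099·(986/0.118)·2.816²/(2·9.81) = 70.91 m
Δp = ρg·h_f = 1025·9.81·70.91 = 713.1 kPa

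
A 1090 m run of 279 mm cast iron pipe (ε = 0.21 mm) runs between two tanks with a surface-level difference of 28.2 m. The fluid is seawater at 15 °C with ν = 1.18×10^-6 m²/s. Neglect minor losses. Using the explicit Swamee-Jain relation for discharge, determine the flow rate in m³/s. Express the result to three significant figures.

Q ≈ 0.167 m³/s

Swamee-Jain (Type II): Q = -0.965·√(gD⁵h_f/L)·ln[ε/(3.7D) + √(3.17ν²L/(gD³h_f))]
√(gD⁵h_f/L) = √(9.81·0.279⁵·28.2/1090) = 0.02071
ε/(3.7D) = 2.03×10^-4; √(3.17ν²L/(gD³h_f)) = 2.83×10^-5
Q = -0.965·0.02071·ln(2.317×10^-4) = 0.1673 m³/s
Check: V = 2.74 m/s, Re = 6.47×10^5, f = 0.01903, h_f = 28.4 m ≈ 28.2 m ✓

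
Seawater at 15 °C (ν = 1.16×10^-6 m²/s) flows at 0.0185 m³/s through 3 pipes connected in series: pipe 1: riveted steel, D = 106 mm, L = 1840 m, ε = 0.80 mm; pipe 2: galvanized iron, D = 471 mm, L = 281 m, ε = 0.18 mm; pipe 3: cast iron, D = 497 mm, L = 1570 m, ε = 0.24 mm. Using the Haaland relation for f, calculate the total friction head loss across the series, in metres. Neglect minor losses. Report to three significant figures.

Pipe 1: V = 2.096 m/s, Re = 1.92×10^5, ε/D = 0.00755, f = 0.03496, h_1 = f(L/D)V²/2g = 135.9 m
Pipe 2: V = 0.1062 m/s, Re = 4.31×10^4, ε/D = 3.82×10^-4, f = 0.02250, h_2 = f(L/D)V²/2g = 0.007712 m
Pipe 3: V = 0.09536 m/s, Re = 4.09×10^4, ε/D = 4.83×10^-4, f = 0.02301, h_3 = f(L/D)V²/2g = 0.03369 m
Series → Q common, losses add: H = Σh = 136.0 m

H ≈ 136 m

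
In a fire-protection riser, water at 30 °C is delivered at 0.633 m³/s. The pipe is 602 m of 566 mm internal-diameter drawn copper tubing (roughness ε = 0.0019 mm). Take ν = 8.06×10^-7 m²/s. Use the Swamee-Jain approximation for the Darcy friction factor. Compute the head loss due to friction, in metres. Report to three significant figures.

V = 4Q/(πD²) = 4·0.633/(π·0.566²) = 2.516 m/s
Re = VD/ν = 2.516·0.566/8.06×10^-7 = 1.77×10^6 → turbulent
ε/D = 0.0019/566 = 3.36×10^-6
Swamee-Jain: f = 0.01069
h_f = f(L/D)V²/(2g) = 0.01069·(602/0.566)·2.516²/(2·9.81) = 3.668 m

h_f ≈ 3.67 m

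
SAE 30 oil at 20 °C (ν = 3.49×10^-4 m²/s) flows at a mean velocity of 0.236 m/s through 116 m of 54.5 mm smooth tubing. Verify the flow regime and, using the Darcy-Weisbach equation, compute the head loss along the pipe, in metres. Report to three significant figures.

Re = VD/ν = 0.236·0.05450/3.49×10^-4 = 36.9 → laminar (Re < 2300)
f = 64/Re = 1.737
h_f = f(L/D)V²/(2g) = 1.737·(116/0.05450)·0.236²/(2·9.81) = 10.49 m

h_f ≈ 10.5 m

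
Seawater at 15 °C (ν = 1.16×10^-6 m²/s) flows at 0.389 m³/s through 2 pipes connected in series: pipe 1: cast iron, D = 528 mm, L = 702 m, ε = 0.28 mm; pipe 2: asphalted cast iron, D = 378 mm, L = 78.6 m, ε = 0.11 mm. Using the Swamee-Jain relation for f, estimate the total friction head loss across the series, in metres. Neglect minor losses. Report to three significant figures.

Pipe 1: V = 1.777 m/s, Re = 8.09×10^5, ε/D = 5.30×10^-4, f = 0.01762, h_1 = f(L/D)V²/2g = 3.768 m
Pipe 2: V = 3.466 m/s, Re = 1.13×10^6, ε/D = 2.91×10^-4, f = 0.01560, h_2 = f(L/D)V²/2g = 1.986 m
Series → Q common, losses add: H = Σh = 5.754 m

H ≈ 5.75 m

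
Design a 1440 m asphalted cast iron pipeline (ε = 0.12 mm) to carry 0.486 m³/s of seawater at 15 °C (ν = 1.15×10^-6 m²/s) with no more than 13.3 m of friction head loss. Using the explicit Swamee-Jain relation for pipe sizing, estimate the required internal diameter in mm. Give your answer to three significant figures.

Swamee-Jain (Type III): D = 0.66·[ε^1.25·(LQ²/(gh_f))^4.75 + ν·Q^9.4·(L/(gh_f))^5.2]^0.04
LQ²/(gh_f) = 2.607; L/(gh_f) = 11.04
Term 1 = ε^1.25·(…)^4.75 = 0.00119; Term 2 = ν·Q^9.4·(…)^5.2 = 3.45×10^-4
D = 0.66·(0.00119 + 3.45×10^-4)^0.04 = 0.5093 m = 509 mm
Check: V = 2.39 m/s, Re = 1.06×10^6, f = 0.01510, h_f = 12.4 m ≈ 13.3 m ✓

D ≈ 509 mm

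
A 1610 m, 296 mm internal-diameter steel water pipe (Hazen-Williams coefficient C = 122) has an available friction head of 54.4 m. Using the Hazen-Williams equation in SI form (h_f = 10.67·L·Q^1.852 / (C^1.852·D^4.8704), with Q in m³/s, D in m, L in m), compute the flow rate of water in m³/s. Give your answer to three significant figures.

Rearranging: Q = [h_f·C^1.852·D^4.8704 / (10.67·L)]^(1/1.852)
Q = [54.4·122^1.852·0.296^4.8704 / (10.67·1610)]^0.540 = 0.2220 m³/s

Q ≈ 0.222 m³/s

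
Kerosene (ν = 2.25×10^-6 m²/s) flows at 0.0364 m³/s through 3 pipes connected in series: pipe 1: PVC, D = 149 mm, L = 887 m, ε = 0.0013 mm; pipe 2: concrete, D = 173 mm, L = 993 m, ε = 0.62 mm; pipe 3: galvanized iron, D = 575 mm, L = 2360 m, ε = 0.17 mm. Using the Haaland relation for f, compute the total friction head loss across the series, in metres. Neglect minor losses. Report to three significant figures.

Pipe 1: V = 2.088 m/s, Re = 1.38×10^5, ε/D = 8.72×10^-6, f = 0.01672, h_1 = f(L/D)V²/2g = 22.10 m
Pipe 2: V = 1.549 m/s, Re = 1.19×10^5, ε/D = 0.00358, f = 0.02846, h_2 = f(L/D)V²/2g = 19.97 m
Pipe 3: V = 0.1402 m/s, Re = 3.58×10^4, ε/D = 2.96×10^-4, f = 0.02309, h_3 = f(L/D)V²/2g = 0.09493 m
Series → Q common, losses add: H = Σh = 42.17 m

H ≈ 42.2 m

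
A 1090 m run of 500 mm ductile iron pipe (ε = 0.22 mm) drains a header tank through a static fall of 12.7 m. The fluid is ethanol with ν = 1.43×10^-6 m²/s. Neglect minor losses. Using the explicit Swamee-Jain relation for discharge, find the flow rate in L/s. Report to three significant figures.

Swamee-Jain (Type II): Q = -0.965·√(gD⁵h_f/L)·ln[ε/(3.7D) + √(3.17ν²L/(gD³h_f))]
√(gD⁵h_f/L) = √(9.81·0.500⁵·12.7/1090) = 0.05977
ε/(3.7D) = 1.19×10^-4; √(3.17ν²L/(gD³h_f)) = 2.13×10^-5
Q = -0.965·0.05977·ln(1.402×10^-4) = 0.5117 m³/s
Check: V = 2.61 m/s, Re = 9.11×10^5, f = 0.01693, h_f = 12.8 m ≈ 12.7 m ✓

Q ≈ 512 L/s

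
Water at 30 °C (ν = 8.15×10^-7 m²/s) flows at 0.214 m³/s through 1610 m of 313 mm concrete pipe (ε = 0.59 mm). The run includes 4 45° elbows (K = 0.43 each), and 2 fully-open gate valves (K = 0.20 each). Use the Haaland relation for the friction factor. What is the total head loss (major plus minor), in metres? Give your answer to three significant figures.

V = 4Q/(πD²) = 2.781 m/s; V²/2g = 0.3942 m
Re = 1.07×10^6, ε/D = 0.00188 → f = 0.02326 (Haaland)
Major: h_f = f(L/D)·V²/2g = 0.02326·5144·0.3942 = 47.17 m
Minor: ΣK = 2.12; h_m = ΣK·V²/2g = 0.8358 m
Total H_L = 47.17 + 0.8358 = 48.01 m

H_L ≈ 48.0 m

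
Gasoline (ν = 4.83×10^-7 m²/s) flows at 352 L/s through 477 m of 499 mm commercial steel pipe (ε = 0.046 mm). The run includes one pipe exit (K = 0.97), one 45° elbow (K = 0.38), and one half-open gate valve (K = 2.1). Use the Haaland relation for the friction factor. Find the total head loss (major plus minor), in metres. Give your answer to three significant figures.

H_L ≈ 2.57 m

V = 4Q/(πD²) = 1.800 m/s; V²/2g = 0.1651 m
Re = 1.86×10^6, ε/D = 9.22×10^-5 → f = 0.01265 (Haaland)
Major: h_f = f(L/D)·V²/2g = 0.01265·955.9·0.1651 = 1.996 m
Minor: ΣK = 3.45; h_m = ΣK·V²/2g = 0.5697 m
Total H_L = 1.996 + 0.5697 = 2.566 m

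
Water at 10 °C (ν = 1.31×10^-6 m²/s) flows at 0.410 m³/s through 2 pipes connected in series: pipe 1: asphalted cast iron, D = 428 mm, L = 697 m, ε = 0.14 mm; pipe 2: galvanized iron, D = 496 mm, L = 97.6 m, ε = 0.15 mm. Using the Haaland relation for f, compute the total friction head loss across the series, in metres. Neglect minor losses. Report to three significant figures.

H ≈ 11.4 m

Pipe 1: V = 2.850 m/s, Re = 9.31×10^5, ε/D = 3.27×10^-4, f = 0.01588, h_1 = f(L/D)V²/2g = 10.71 m
Pipe 2: V = 2.122 m/s, Re = 8.03×10^5, ε/D = 3.02×10^-4, f = 0.01577, h_2 = f(L/D)V²/2g = 0.7119 m
Series → Q common, losses add: H = Σh = 11.42 m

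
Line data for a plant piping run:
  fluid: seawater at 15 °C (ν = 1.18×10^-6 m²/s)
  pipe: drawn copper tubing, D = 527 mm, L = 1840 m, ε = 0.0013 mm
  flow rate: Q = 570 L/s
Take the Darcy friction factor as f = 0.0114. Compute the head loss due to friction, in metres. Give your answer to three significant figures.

V = 4Q/(πD²) = 4·0.570/(π·0.527²) = 2.613 m/s
h_f = f(L/D)V²/(2g) = 0.01140·(1840/0.527)·2.613²/(2·9.81) = 13.85 m

h_f ≈ 13.9 m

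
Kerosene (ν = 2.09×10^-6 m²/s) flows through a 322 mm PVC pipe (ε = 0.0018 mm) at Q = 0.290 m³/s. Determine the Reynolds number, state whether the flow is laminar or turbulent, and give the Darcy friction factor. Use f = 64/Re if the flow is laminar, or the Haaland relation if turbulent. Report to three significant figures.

Re ≈ 5.49×10^5; turbulent; f ≈ 0.0129

V = 4Q/(πD²) = 3.561 m/s
Re = VD/ν = 3.561·0.322/2.09×10^-6 = 5.49×10^5
Re > 4000 → turbulent; ε/D = 5.59×10^-6
Haaland: f = 0.01291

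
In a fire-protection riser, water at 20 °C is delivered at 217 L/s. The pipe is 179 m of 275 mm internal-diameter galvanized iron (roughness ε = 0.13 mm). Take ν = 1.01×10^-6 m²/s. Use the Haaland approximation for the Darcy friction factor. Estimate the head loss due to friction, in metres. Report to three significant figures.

h_f ≈ 7.52 m

V = 4Q/(πD²) = 4·0.217/(π·0.275²) = 3.653 m/s
Re = VD/ν = 3.653·0.275/1.01×10^-6 = 9.95×10^5 → turbulent
ε/D = 0.13/275 = 4.73×10^-4
Haaland: f = 0.01698
h_f = f(L/D)V²/(2g) = 0.01698·(179/0.275)·3.653²/(2·9.81) = 7.521 m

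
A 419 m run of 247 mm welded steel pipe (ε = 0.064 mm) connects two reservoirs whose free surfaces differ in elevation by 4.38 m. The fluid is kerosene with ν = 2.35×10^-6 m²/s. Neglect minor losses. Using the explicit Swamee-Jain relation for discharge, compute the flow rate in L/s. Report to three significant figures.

Q ≈ 81.0 L/s

Swamee-Jain (Type II): Q = -0.965·√(gD⁵h_f/L)·ln[ε/(3.7D) + √(3.17ν²L/(gD³h_f))]
√(gD⁵h_f/L) = √(9.81·0.247⁵·4.38/419) = 0.009710
ε/(3.7D) = 7.00×10^-5; √(3.17ν²L/(gD³h_f)) = 1.06×10^-4
Q = -0.965·0.009710·ln(1.765×10^-4) = 0.08098 m³/s
Check: V = 1.69 m/s, Re = 1.78×10^5, f = 0.01779, h_f = 4.39 m ≈ 4.38 m ✓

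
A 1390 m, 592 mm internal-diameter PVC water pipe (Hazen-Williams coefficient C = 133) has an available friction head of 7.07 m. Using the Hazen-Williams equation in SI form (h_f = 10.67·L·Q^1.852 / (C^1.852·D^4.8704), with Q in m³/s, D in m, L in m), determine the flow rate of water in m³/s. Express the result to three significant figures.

Q ≈ 0.539 m³/s

Rearranging: Q = [h_f·C^1.852·D^4.8704 / (10.67·L)]^(1/1.852)
Q = [7.07·133^1.852·0.592^4.8704 / (10.67·1390)]^0.540 = 0.5389 m³/s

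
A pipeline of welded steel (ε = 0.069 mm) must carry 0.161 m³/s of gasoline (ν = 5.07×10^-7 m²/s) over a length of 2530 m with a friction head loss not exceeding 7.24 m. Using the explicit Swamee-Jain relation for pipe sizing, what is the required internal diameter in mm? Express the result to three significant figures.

D ≈ 409 mm

Swamee-Jain (Type III): D = 0.66·[ε^1.25·(LQ²/(gh_f))^4.75 + ν·Q^9.4·(L/(gh_f))^5.2]^0.04
LQ²/(gh_f) = 0.9233; L/(gh_f) = 35.62
Term 1 = ε^1.25·(…)^4.75 = 4.31×10^-6; Term 2 = ν·Q^9.4·(…)^5.2 = 2.08×10^-6
D = 0.66·(4.31×10^-6 + 2.08×10^-6)^0.04 = 0.4090 m = 409 mm
Check: V = 1.23 m/s, Re = 9.88×10^5, f = 0.01442, h_f = 6.83 m ≈ 7.24 m ✓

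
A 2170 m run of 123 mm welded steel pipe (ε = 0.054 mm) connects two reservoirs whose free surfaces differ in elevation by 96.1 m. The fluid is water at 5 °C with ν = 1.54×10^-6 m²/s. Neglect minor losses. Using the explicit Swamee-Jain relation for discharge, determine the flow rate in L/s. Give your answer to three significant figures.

Swamee-Jain (Type II): Q = -0.965·√(gD⁵h_f/L)·ln[ε/(3.7D) + √(3.17ν²L/(gD³h_f))]
√(gD⁵h_f/L) = √(9.81·0.123⁵·96.1/2170) = 0.003497
ε/(3.7D) = 1.19×10^-4; √(3.17ν²L/(gD³h_f)) = 9.64×10^-5
Q = -0.965·0.003497·ln(2.151×10^-4) = 0.02850 m³/s
Check: V = 2.40 m/s, Re = 1.92×10^5, f = 0.01868, h_f = 96.6 m ≈ 96.1 m ✓

Q ≈ 28.5 L/s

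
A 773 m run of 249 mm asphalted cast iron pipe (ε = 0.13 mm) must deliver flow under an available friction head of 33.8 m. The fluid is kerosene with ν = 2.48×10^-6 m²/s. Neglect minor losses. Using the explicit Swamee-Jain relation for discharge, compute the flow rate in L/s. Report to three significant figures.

Q ≈ 167 L/s

Swamee-Jain (Type II): Q = -0.965·√(gD⁵h_f/L)·ln[ε/(3.7D) + √(3.17ν²L/(gD³h_f))]
√(gD⁵h_f/L) = √(9.81·0.249⁵·33.8/773) = 0.02026
ε/(3.7D) = 1.41×10^-4; √(3.17ν²L/(gD³h_f)) = 5.43×10^-5
Q = -0.965·0.02026·ln(1.954×10^-4) = 0.1670 m³/s
Check: V = 3.43 m/s, Re = 3.44×10^5, f = 0.01829, h_f = 34.0 m ≈ 33.8 m ✓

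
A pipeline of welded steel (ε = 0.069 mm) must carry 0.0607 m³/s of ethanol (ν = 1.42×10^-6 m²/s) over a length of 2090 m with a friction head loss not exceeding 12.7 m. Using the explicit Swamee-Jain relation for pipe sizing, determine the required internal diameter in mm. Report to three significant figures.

D ≈ 248 mm

Swamee-Jain (Type III): D = 0.66·[ε^1.25·(LQ²/(gh_f))^4.75 + ν·Q^9.4·(L/(gh_f))^5.2]^0.04
LQ²/(gh_f) = 0.06181; L/(gh_f) = 16.78
Term 1 = ε^1.25·(…)^4.75 = 1.14×10^-11; Term 2 = ν·Q^9.4·(…)^5.2 = 1.21×10^-11
D = 0.66·(1.14×10^-11 + 1.21×10^-11)^0.04 = 0.2480 m = 248 mm
Check: V = 1.26 m/s, Re = 2.20×10^5, f = 0.01747, h_f = 11.9 m ≈ 12.7 m ✓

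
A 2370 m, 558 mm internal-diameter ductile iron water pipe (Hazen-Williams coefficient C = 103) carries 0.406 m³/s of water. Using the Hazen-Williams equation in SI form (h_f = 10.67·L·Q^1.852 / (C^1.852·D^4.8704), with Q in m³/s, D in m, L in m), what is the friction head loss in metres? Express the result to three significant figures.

h_f ≈ 15.3 m

h_f = 10.67·2370·0.406^1.852 / (103^1.852·0.558^4.8704) = 15.28 m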